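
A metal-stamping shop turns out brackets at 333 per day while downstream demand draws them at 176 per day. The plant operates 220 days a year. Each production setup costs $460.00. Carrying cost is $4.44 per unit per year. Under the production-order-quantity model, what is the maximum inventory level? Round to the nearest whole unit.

Annual demand D = 176 × 220 = 38,720.
Production build-up factor (1 − d/p) = 1 − 176/333 = 0.4715.
Q* = √(2DS / (H(1 − d/p))) = √(2 × 38,720 × 460 / (4.44 × 0.4715)).
= √(35,622,400 / 2.0933) ≈ 4125.175.
Maximum inventory = Q*(1 − d/p) = 4125.175 × 0.4715 ≈ 1944.902.

I_max ≈ 1,945 brackets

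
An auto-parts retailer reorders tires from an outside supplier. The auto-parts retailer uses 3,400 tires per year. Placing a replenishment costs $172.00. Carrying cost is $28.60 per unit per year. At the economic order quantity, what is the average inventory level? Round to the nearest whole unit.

EOQ = √(2DS/H) = √(2 × 3,400 × 172 / 28.6) ≈ 202.23.
Average inventory = Q*/2 ≈ 202.23 / 2 = 101.113.

Average inventory ≈ 101 tires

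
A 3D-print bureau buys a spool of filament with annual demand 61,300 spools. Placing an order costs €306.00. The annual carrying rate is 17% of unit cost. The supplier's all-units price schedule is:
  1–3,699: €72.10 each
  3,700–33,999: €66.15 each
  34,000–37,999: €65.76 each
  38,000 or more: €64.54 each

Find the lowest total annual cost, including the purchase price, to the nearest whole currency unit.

Holding cost per unit per year at price C is H = 0.17·C.
Evaluate total cost at each tier's feasible EOQ or, if the EOQ is below the tier, at the tier's minimum quantity.
EOQ at €72.10 = 1749.5 (feasible in tier 1): TC = 61,300×€72.10 + (61,300/1749.5)×306 + (1749.5/2)×0.17×€72.10 = €4,441,173.62.
EOQ at €66.15 = 1826.5 < 3700, so use break Q=3700: TC = 61,300×€66.15 + (61,300/3700.0)×306 + (3700.0/2)×0.17×€66.15 = €4,080,868.85.
EOQ at €65.76 = 1831.9 < 34000, so use break Q=34000: TC = 61,300×€65.76 + (61,300/34000.0)×306 + (34000.0/2)×0.17×€65.76 = €4,221,686.10.
EOQ at €64.54 = 1849.1 < 38000, so use break Q=38000: TC = 61,300×€64.54 + (61,300/38000.0)×306 + (38000.0/2)×0.17×€64.54 = €4,165,259.83.
Lowest total cost among the candidates is at Q = 3700.0.

TC* ≈ €4,080,869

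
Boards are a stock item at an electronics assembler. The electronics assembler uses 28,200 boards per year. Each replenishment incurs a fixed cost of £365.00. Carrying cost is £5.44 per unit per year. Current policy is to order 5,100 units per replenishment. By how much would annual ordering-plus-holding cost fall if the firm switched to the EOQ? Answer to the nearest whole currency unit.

EOQ = √(2DS/H) = √(2 × 28,200 × 365 / 5.44) ≈ 1945.30.
Cost at Q* = (D/Q*)S + (Q*/2)H = √(2DSH) ≈ £10,582.43.
Cost at Q = 5,100: (28,200/5,100)×365 + (5,100/2)×5.44 = £2,018.24 + £13,872.00 = £15,890.24.
Excess = £15,890.24 − £10,582.43 = £5,307.80.

Extra cost ≈ £5,308 per year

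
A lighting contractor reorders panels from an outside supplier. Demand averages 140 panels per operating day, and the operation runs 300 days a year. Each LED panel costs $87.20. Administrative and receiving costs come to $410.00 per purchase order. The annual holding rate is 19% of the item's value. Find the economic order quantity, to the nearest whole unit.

Annual demand D = 140 × 300 = 42,000.
Holding cost H = 0.19 × $87.20 = $16.5680 per unit per year.
EOQ = √(2DS / H) = √(2 × 42,000 × 410 / 16.568).
= √(34,440,000 / 16.568) = √2,078,705.9392 ≈ 1441.772.

Q* ≈ 1,442 panels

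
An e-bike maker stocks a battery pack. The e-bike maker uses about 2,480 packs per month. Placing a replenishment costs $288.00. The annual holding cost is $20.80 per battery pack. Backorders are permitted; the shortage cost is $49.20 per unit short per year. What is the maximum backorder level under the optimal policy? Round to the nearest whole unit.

S* ≈ 322 packs

Annual demand D = 2,480 × 12 = 29,760.
With planned backorders, Q* = √(2DS/H) · √((H+B)/B).
√(2DS/H) = √(2 × 29,760 × 288 / 20.8) = 907.812.
√((H+B)/B) = √((20.8+49.2)/49.2) = 1.1928.
Q* ≈ 1082.836.
S* = Q* · H/(H+B) = 1082.836 × 20.8/70 ≈ 321.757.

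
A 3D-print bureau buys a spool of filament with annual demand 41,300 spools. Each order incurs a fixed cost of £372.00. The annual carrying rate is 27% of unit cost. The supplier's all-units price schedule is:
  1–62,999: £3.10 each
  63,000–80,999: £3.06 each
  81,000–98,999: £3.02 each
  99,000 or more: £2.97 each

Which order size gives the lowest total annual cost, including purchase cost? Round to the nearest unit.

Q* ≈ 6,059 spools

Holding cost per unit per year at price C is H = 0.27·C.
Evaluate total cost at each tier's feasible EOQ or, if the EOQ is below the tier, at the tier's minimum quantity.
EOQ at £3.10 = 6059.0 (feasible in tier 1): TC = 41,300×£3.10 + (41,300/6059.0)×372 + (6059.0/2)×0.27×£3.10 = £133,101.36.
EOQ at £3.06 = 6098.4 < 63000, so use break Q=63000: TC = 41,300×£3.06 + (41,300/63000.0)×372 + (63000.0/2)×0.27×£3.06 = £152,647.17.
EOQ at £3.02 = 6138.7 < 81000, so use break Q=81000: TC = 41,300×£3.02 + (41,300/81000.0)×372 + (81000.0/2)×0.27×£3.02 = £157,939.37.
EOQ at £2.97 = 6190.2 < 99000, so use break Q=99000: TC = 41,300×£2.97 + (41,300/99000.0)×372 + (99000.0/2)×0.27×£2.97 = £162,510.24.
Lowest total cost is £133,101.36 at Q = 6059.0.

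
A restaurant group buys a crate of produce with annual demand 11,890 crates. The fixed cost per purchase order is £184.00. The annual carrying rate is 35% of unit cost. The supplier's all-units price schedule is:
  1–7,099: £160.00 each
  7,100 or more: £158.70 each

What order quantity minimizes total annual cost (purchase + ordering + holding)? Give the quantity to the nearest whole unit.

Holding cost per unit per year at price C is H = 0.35·C.
Candidates are each tier's EOQ (if it falls in that tier) and each price-break quantity.
EOQ at £160.00 = 279.5 (feasible in tier 1): TC = 11,890×£160.00 + (11,890/279.5)×184 + (279.5/2)×0.35×£160.00 = £1,918,053.41.
EOQ at £158.70 = 280.7 < 7100, so use break Q=7100: TC = 11,890×£158.70 + (11,890/7100.0)×184 + (7100.0/2)×0.35×£158.70 = £2,084,435.89.
Lowest total cost is £1,918,053.41 at Q = 279.5.

Q* ≈ 280 crates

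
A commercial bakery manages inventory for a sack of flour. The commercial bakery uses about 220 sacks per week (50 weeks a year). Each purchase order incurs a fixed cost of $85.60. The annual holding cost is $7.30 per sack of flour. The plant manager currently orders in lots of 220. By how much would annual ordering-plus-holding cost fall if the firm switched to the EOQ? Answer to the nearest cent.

Annual demand D = 220 × 50 = 11,000.
EOQ = √(2DS/H) = √(2 × 11,000 × 85.6 / 7.3) ≈ 507.91.
Cost at Q* = (D/Q*)S + (Q*/2)H = √(2DSH) ≈ $3,707.74.
Cost at Q = 220: (11,000/220)×85.6 + (220/2)×7.3 = $4,280.00 + $803.00 = $5,083.00.
Excess = $5,083.00 − $3,707.74 = $1,375.26.

Extra cost ≈ $1,375.26 per year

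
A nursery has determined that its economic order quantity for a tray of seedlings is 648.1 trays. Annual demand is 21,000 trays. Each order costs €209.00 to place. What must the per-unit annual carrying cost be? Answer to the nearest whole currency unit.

H ≈ €21

Squaring Q* = √(2DS/H) gives Q*² = 2DS/H.
From Q* = √(2DS/H): H = 2DS / Q*² = 2 × 21,000 × 209 / 648.1² = 20.8983.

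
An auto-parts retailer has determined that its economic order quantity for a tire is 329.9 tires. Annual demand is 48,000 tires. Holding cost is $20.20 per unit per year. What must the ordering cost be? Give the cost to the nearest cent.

S ≈ $22.90

Squaring Q* = √(2DS/H) gives Q*² = 2DS/H.
From Q* = √(2DS/H): S = Q*²H / (2D) = 329.9² × 20.2 / (2 × 48,000) = 22.9005.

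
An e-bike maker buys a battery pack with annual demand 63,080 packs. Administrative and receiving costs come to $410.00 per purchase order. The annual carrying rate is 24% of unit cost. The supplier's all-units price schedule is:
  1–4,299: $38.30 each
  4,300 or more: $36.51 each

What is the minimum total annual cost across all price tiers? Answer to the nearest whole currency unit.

Holding cost per unit per year at price C is H = 0.24·C.
Evaluate total cost at each tier's feasible EOQ or, if the EOQ is below the tier, at the tier's minimum quantity.
EOQ at $38.30 = 2372.2 (feasible in tier 1): TC = 63,080×$38.30 + (63,080/2372.2)×410 + (2372.2/2)×0.24×$38.30 = $2,437,769.08.
EOQ at $36.51 = 2429.6 < 4300, so use break Q=4300: TC = 63,080×$36.51 + (63,080/4300.0)×410 + (4300.0/2)×0.24×$36.51 = $2,327,904.56.
Lowest total cost among the candidates is at Q = 4300.0.

TC* ≈ $2,327,905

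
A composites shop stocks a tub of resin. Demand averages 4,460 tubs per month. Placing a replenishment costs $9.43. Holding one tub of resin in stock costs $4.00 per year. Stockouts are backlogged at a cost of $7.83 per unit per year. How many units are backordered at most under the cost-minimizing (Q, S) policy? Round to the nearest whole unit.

S* ≈ 209 tubs

Annual demand D = 4,460 × 12 = 53,520.
With planned backorders, Q* = √(2DS/H) · √((H+B)/B).
√(2DS/H) = √(2 × 53,520 × 9.43 / 4) = 502.341.
√((H+B)/B) = √((4+7.83)/7.83) = 1.2292.
Q* ≈ 617.462.
S* = Q* · H/(H+B) = 617.462 × 4/11.83 ≈ 208.778.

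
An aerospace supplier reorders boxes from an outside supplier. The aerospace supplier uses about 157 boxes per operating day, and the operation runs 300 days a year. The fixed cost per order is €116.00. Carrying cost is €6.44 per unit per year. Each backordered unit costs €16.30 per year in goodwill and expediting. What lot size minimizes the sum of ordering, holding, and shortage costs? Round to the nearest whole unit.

Q* ≈ 1,539 boxes

Annual demand D = 157 × 300 = 47,100.
With planned backorders, Q* = √(2DS/H) · √((H+B)/B).
√(2DS/H) = √(2 × 47,100 × 116 / 6.44) = 1302.601.
√((H+B)/B) = √((6.44+16.3)/16.3) = 1.1811.
Q* ≈ 1538.555.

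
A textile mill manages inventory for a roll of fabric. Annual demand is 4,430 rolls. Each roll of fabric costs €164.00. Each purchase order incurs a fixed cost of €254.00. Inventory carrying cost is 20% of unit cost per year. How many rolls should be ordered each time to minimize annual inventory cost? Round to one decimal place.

Q* ≈ 261.9 rolls

Holding cost H = 0.20 × €164.00 = €32.8000 per unit per year.
EOQ = √(2DS / H) = √(2 × 4,430 × 254 / 32.8).
= √(2,250,440 / 32.8) = √68,610.9756 ≈ 261.937.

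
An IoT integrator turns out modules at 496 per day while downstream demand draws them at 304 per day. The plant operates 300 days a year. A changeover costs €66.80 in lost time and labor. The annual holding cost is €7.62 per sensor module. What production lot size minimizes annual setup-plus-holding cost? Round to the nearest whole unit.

Annual demand D = 304 × 300 = 91,200.
Production build-up factor (1 − d/p) = 1 − 304/496 = 0.3871.
Q* = √(2DS / (H(1 − d/p))) = √(2 × 91,200 × 66.8 / (7.62 × 0.3871)).
= √(12,184,320 / 2.9497) ≈ 2032.420.

Q* ≈ 2,032 modules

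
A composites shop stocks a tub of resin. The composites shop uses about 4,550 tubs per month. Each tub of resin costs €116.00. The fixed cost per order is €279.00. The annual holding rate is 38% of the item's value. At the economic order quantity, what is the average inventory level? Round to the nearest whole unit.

Annual demand D = 4,550 × 12 = 54,600.
Holding cost H = 0.38 × €116.00 = €44.0800 per unit per year.
EOQ = √(2DS/H) = √(2 × 54,600 × 279 / 44.08) ≈ 831.37.
Average inventory = Q*/2 ≈ 831.37 / 2 = 415.683.

Average inventory ≈ 416 tubs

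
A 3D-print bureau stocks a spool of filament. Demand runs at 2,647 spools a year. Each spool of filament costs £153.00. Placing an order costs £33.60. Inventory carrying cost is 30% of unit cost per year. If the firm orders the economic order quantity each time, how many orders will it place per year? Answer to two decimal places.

N ≈ 42.52 orders per year

Holding cost H = 0.30 × £153.00 = £45.9000 per unit per year.
Q* = √(2DS/H) = √(2 × 2,647 × 33.6 / 45.9) ≈ 62.25.
Orders per year = D / Q* = 2,647 / 62.25 ≈ 42.521.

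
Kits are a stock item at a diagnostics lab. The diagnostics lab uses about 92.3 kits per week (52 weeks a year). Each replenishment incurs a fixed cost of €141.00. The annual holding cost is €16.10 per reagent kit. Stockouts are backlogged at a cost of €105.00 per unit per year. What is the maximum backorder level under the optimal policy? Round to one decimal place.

S* ≈ 41.4 kits

Annual demand D = 92.3 × 52 = 4,799.6.
With planned backorders, Q* = √(2DS/H) · √((H+B)/B).
√(2DS/H) = √(2 × 4,799.6 × 141 / 16.1) = 289.944.
√((H+B)/B) = √((16.1+105)/105) = 1.0739.
Q* ≈ 311.381.
S* = Q* · H/(H+B) = 311.381 × 16.1/121.1 ≈ 41.397.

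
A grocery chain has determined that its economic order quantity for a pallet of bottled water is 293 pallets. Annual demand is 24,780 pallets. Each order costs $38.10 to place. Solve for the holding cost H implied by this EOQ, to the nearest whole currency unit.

H ≈ $22

The basic EOQ model gives Q* = √(2DS/H); rearrange for the unknown.
From Q* = √(2DS/H): H = 2DS / Q*² = 2 × 24,780 × 38.1 / 293² = 21.9949.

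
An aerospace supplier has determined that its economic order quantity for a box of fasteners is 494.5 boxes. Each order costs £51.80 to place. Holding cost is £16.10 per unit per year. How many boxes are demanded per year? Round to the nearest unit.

D ≈ 38,001 boxes per year

Squaring Q* = √(2DS/H) gives Q*² = 2DS/H.
From Q* = √(2DS/H): D = Q*²H / (2S) = 494.5² × 16.1 / (2 × 51.8) = 38001.323.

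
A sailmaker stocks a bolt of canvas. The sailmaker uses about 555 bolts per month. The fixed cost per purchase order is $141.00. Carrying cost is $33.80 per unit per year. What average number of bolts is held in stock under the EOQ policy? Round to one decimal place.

Average inventory ≈ 117.9 bolts

Annual demand D = 555 × 12 = 6,660.
Q* = √(2DS/H) = √(2 × 6,660 × 141 / 33.8) ≈ 235.72.
Average inventory = Q*/2 ≈ 235.72 / 2 = 117.862.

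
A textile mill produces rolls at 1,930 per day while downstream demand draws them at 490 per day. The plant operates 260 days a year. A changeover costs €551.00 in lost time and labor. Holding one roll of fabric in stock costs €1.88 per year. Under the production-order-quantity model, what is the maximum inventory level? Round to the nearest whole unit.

I_max ≈ 7,464 rolls

Annual demand D = 490 × 260 = 127,400.
Production build-up factor (1 − d/p) = 1 − 490/1,930 = 0.7461.
Q* = √(2DS / (H(1 − d/p))) = √(2 × 127,400 × 551 / (1.88 × 0.7461)).
= √(140,394,800 / 1.4027) ≈ 10004.468.
Maximum inventory = Q*(1 − d/p) = 10004.468 × 0.7461 ≈ 7464.473.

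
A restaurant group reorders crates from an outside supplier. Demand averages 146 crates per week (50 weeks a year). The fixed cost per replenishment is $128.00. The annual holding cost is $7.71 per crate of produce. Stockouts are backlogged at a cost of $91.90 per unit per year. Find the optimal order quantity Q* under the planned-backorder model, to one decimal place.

Q* ≈ 512.6 crates

Annual demand D = 146 × 50 = 7,300.
With planned backorders, Q* = √(2DS/H) · √((H+B)/B).
√(2DS/H) = √(2 × 7,300 × 128 / 7.71) = 492.328.
√((H+B)/B) = √((7.71+91.9)/91.9) = 1.0411.
Q* ≈ 512.564.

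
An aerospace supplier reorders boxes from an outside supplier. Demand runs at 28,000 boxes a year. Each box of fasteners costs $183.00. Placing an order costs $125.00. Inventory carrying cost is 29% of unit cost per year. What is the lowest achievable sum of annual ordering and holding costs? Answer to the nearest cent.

Holding cost H = 0.29 × $183.00 = $53.0700 per unit per year.
The optimal lot size = √(2DS/H) = √(2 × 28,000 × 125 / 53.07) ≈ 363.18.
At the optimum the two cost components are equal, so total cost = 2·(Q*/2)H = Q*·H.
Minimum total = √(2DSH) = √(2 × 28,000 × 125 × 53.07) ≈ 19274.076.

TC* ≈ $19,274.08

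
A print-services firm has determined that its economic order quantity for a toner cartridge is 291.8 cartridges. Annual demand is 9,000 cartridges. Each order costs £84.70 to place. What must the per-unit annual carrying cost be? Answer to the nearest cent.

H ≈ £17.91

Invert the EOQ relation Q*² = 2DS/H.
From Q* = √(2DS/H): H = 2DS / Q*² = 2 × 9,000 × 84.7 / 291.8² = 17.9055.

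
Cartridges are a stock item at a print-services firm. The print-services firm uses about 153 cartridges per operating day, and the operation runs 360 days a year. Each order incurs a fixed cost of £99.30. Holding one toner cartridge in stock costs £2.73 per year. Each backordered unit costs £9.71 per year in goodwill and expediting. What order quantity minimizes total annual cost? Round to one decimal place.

Annual demand D = 153 × 360 = 55,080.
With planned backorders, Q* = √(2DS/H) · √((H+B)/B).
√(2DS/H) = √(2 × 55,080 × 99.3 / 2.73) = 2001.729.
√((H+B)/B) = √((2.73+9.71)/9.71) = 1.1319.
Q* ≈ 2265.718.

Q* ≈ 2,265.7 cartridges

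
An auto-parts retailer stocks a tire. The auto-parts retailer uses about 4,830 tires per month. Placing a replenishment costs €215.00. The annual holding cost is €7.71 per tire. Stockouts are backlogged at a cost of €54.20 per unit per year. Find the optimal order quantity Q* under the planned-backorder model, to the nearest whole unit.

Q* ≈ 1,922 tires

Annual demand D = 4,830 × 12 = 57,960.
With planned backorders, Q* = √(2DS/H) · √((H+B)/B).
√(2DS/H) = √(2 × 57,960 × 215 / 7.71) = 1797.924.
√((H+B)/B) = √((7.71+54.2)/54.2) = 1.0688.
Q* ≈ 1921.551.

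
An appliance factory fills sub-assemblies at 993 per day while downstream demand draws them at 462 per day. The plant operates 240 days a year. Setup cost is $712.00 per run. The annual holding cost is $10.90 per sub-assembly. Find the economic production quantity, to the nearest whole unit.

Annual demand D = 462 × 240 = 110,880.
Production build-up factor (1 − d/p) = 1 − 462/993 = 0.5347.
Q* = √(2DS / (H(1 − d/p))) = √(2 × 110,880 × 712 / (10.9 × 0.5347)).
= √(157,893,120 / 5.8287) ≈ 5204.700.

Q* ≈ 5,205 sub-assemblies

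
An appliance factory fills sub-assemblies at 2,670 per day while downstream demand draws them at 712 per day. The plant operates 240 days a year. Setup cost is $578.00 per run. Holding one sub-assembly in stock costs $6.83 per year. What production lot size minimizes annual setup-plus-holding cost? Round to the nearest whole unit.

Q* ≈ 6,280 sub-assemblies

Annual demand D = 712 × 240 = 170,880.
Production build-up factor (1 − d/p) = 1 − 712/2,670 = 0.7333.
Q* = √(2DS / (H(1 − d/p))) = √(2 × 170,880 × 578 / (6.83 × 0.7333)).
= √(197,537,280 / 5.0087) ≈ 6280.055.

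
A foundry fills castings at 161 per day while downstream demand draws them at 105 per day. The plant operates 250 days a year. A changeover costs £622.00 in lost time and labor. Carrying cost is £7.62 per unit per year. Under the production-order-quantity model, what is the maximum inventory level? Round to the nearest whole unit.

I_max ≈ 1,221 castings

Annual demand D = 105 × 250 = 26,250.
Production build-up factor (1 − d/p) = 1 − 105/161 = 0.3478.
Q* = √(2DS / (H(1 − d/p))) = √(2 × 26,250 × 622 / (7.62 × 0.3478)).
= √(32,655,000 / 2.6504) ≈ 3510.074.
Maximum inventory = Q*(1 − d/p) = 3510.074 × 0.3478 ≈ 1220.895.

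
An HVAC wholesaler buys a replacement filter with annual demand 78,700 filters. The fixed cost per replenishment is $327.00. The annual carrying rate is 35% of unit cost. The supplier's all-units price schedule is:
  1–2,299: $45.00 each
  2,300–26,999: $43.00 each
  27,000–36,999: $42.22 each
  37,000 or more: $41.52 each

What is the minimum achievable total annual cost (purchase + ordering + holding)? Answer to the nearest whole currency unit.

TC* ≈ $3,412,597

Holding cost per unit per year at price C is H = 0.35·C.
Evaluate total cost at each tier's feasible EOQ or, if the EOQ is below the tier, at the tier's minimum quantity.
EOQ at $45.00 = 1807.7 (feasible in tier 1): TC = 78,700×$45.00 + (78,700/1807.7)×327 + (1807.7/2)×0.35×$45.00 = $3,569,971.90.
EOQ at $43.00 = 1849.3 < 2300, so use break Q=2300: TC = 78,700×$43.00 + (78,700/2300.0)×327 + (2300.0/2)×0.35×$43.00 = $3,412,596.59.
EOQ at $42.22 = 1866.3 < 27000, so use break Q=27000: TC = 78,700×$42.22 + (78,700/27000.0)×327 + (27000.0/2)×0.35×$42.22 = $3,523,156.64.
EOQ at $41.52 = 1882.0 < 37000, so use break Q=37000: TC = 78,700×$41.52 + (78,700/37000.0)×327 + (37000.0/2)×0.35×$41.52 = $3,537,161.54.
Lowest total cost among the candidates is at Q = 2300.0.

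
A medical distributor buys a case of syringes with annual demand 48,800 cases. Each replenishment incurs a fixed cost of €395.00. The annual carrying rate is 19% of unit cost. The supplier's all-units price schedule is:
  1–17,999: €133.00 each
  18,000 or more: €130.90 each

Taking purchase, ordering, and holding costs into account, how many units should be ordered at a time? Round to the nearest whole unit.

Q* ≈ 1,235 cases

Holding cost per unit per year at price C is H = 0.19·C.
Candidates are each tier's EOQ (if it falls in that tier) and each price-break quantity.
EOQ at €133.00 = 1235.2 (feasible in tier 1): TC = 48,800×€133.00 + (48,800/1235.2)×395 + (1235.2/2)×0.19×€133.00 = €6,521,612.32.
EOQ at €130.90 = 1245.0 < 18000, so use break Q=18000: TC = 48,800×€130.90 + (48,800/18000.0)×395 + (18000.0/2)×0.19×€130.90 = €6,612,829.89.
Lowest total cost is €6,521,612.32 at Q = 1235.2.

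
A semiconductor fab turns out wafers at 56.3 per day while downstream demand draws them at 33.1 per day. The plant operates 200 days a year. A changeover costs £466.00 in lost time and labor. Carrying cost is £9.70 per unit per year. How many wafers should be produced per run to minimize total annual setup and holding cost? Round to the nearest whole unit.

Annual demand D = 33.1 × 200 = 6,620.
Production build-up factor (1 − d/p) = 1 − 33.1/56.3 = 0.4121.
Q* = √(2DS / (H(1 − d/p))) = √(2 × 6,620 × 466 / (9.7 × 0.4121)).
= √(6,169,840 / 3.9972) ≈ 1242.400.

Q* ≈ 1,242 wafers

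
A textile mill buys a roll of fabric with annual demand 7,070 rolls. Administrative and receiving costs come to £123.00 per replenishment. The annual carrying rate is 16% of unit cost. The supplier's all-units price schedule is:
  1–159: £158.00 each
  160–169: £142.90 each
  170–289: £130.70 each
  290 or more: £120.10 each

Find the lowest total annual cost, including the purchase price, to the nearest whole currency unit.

TC* ≈ £854,888

Holding cost per unit per year at price C is H = 0.16·C.
Evaluate total cost at each tier's feasible EOQ or, if the EOQ is below the tier, at the tier's minimum quantity.
Tier 1 (£158.00): EOQ = 262.3 exceeds tier's upper bound 159, so this tier is dominated.
Tier 2 (£142.90): EOQ = 275.8 exceeds tier's upper bound 169, so this tier is dominated.
EOQ at £130.70 = 288.4 (feasible in tier 3): TC = 7,070×£130.70 + (7,070/288.4)×123 + (288.4/2)×0.16×£130.70 = £930,079.80.
EOQ at £120.10 = 300.8 (feasible in tier 4): TC = 7,070×£120.10 + (7,070/300.8)×123 + (300.8/2)×0.16×£120.10 = £854,888.08.
Lowest total cost among the candidates is at Q = 300.8.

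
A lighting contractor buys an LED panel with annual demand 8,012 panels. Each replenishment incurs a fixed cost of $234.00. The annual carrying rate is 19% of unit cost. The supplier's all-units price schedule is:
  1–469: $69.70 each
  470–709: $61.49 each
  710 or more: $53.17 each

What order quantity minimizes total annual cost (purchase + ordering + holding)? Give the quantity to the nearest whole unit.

Holding cost per unit per year at price C is H = 0.19·C.
Evaluate total cost at each tier's feasible EOQ or, if the EOQ is below the tier, at the tier's minimum quantity.
Tier 1 ($69.70): EOQ = 532.1 exceeds tier's upper bound 469, so this tier is dominated.
EOQ at $61.49 = 566.5 (feasible in tier 2): TC = 8,012×$61.49 + (8,012/566.5)×234 + (566.5/2)×0.19×$61.49 = $499,276.58.
EOQ at $53.17 = 609.2 < 710, so use break Q=710: TC = 8,012×$53.17 + (8,012/710.0)×234 + (710.0/2)×0.19×$53.17 = $432,224.93.
Lowest total cost is $432,224.93 at Q = 710.0.

Q* ≈ 710 panels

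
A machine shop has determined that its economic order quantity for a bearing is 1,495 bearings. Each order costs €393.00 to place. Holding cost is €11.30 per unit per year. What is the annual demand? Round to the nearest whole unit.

Invert the EOQ relation Q*² = 2DS/H.
From Q* = √(2DS/H): D = Q*²H / (2S) = 1,495² × 11.3 / (2 × 393) = 32132.039.

D ≈ 32,132 bearings per year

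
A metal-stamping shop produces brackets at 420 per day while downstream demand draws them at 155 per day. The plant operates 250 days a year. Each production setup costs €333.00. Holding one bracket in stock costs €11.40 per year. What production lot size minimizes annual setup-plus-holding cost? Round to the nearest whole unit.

Annual demand D = 155 × 250 = 38,750.
Production build-up factor (1 − d/p) = 1 − 155/420 = 0.6310.
Q* = √(2DS / (H(1 − d/p))) = √(2 × 38,750 × 333 / (11.4 × 0.6310)).
= √(25,807,500 / 7.1929) ≈ 1894.184.

Q* ≈ 1,894 brackets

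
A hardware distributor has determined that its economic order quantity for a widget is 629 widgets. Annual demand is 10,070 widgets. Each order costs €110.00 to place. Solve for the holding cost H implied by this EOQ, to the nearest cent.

The basic EOQ model gives Q* = √(2DS/H); rearrange for the unknown.
From Q* = √(2DS/H): H = 2DS / Q*² = 2 × 10,070 × 110 / 629² = 5.5995.

H ≈ €5.60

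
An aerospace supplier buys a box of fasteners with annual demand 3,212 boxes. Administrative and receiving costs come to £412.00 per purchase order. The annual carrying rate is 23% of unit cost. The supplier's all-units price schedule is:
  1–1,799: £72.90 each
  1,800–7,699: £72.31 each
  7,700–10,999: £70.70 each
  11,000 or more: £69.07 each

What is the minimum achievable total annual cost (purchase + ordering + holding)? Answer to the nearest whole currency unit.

Holding cost per unit per year at price C is H = 0.23·C.
Evaluate total cost at each tier's feasible EOQ or, if the EOQ is below the tier, at the tier's minimum quantity.
EOQ at £72.90 = 397.3 (feasible in tier 1): TC = 3,212×£72.90 + (3,212/397.3)×412 + (397.3/2)×0.23×£72.90 = £240,816.41.
EOQ at £72.31 = 398.9 < 1800, so use break Q=1800: TC = 3,212×£72.31 + (3,212/1800.0)×412 + (1800.0/2)×0.23×£72.31 = £247,963.08.
EOQ at £70.70 = 403.4 < 7700, so use break Q=7700: TC = 3,212×£70.70 + (3,212/7700.0)×412 + (7700.0/2)×0.23×£70.70 = £289,865.11.
EOQ at £69.07 = 408.2 < 11000, so use break Q=11000: TC = 3,212×£69.07 + (3,212/11000.0)×412 + (11000.0/2)×0.23×£69.07 = £309,346.69.
Lowest total cost among the candidates is at Q = 397.3.

TC* ≈ £240,816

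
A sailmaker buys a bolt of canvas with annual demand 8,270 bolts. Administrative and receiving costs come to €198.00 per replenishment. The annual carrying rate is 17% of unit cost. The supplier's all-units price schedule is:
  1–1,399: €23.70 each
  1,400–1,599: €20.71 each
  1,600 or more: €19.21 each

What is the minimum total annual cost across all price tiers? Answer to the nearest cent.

TC* ≈ €162,502.67

Holding cost per unit per year at price C is H = 0.17·C.
Evaluate total cost at each tier's feasible EOQ or, if the EOQ is below the tier, at the tier's minimum quantity.
EOQ at €23.70 = 901.6 (feasible in tier 1): TC = 8,270×€23.70 + (8,270/901.6)×198 + (901.6/2)×0.17×€23.70 = €199,631.44.
EOQ at €20.71 = 964.5 < 1400, so use break Q=1400: TC = 8,270×€20.71 + (8,270/1400.0)×198 + (1400.0/2)×0.17×€20.71 = €174,905.80.
EOQ at €19.21 = 1001.4 < 1600, so use break Q=1600: TC = 8,270×€19.21 + (8,270/1600.0)×198 + (1600.0/2)×0.17×€19.21 = €162,502.67.
Lowest total cost among the candidates is at Q = 1600.0.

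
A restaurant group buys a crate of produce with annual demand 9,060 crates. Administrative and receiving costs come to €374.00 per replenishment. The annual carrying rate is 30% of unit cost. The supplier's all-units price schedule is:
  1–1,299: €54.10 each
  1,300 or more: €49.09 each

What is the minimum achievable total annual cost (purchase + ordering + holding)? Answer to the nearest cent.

TC* ≈ €456,934.44

Holding cost per unit per year at price C is H = 0.30·C.
Evaluate total cost at each tier's feasible EOQ or, if the EOQ is below the tier, at the tier's minimum quantity.
EOQ at €54.10 = 646.2 (feasible in tier 1): TC = 9,060×€54.10 + (9,060/646.2)×374 + (646.2/2)×0.30×€54.10 = €500,633.55.
EOQ at €49.09 = 678.4 < 1300, so use break Q=1300: TC = 9,060×€49.09 + (9,060/1300.0)×374 + (1300.0/2)×0.30×€49.09 = €456,934.44.
Lowest total cost among the candidates is at Q = 1300.0.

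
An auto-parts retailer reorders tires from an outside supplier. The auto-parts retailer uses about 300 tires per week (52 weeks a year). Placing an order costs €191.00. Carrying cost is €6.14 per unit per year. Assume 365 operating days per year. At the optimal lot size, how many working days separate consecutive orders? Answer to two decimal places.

Annual demand D = 300 × 52 = 15,600.
EOQ = √(2DS/H) = √(2 × 15,600 × 191 / 6.14) ≈ 985.17.
Cycle time = Q*/D × 365 = 985.17 / 15,600 × 365 ≈ 23.050 days.

T ≈ 23.05 days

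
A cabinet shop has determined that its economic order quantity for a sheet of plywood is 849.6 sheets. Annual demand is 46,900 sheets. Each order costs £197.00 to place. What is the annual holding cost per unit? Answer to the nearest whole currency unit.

The basic EOQ model gives Q* = √(2DS/H); rearrange for the unknown.
From Q* = √(2DS/H): H = 2DS / Q*² = 2 × 46,900 × 197 / 849.6² = 25.6000.

H ≈ £26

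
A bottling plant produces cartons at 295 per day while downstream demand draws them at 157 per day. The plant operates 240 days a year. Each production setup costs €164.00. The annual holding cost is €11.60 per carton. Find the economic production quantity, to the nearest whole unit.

Q* ≈ 1,509 cartons

Annual demand D = 157 × 240 = 37,680.
Production build-up factor (1 − d/p) = 1 − 157/295 = 0.4678.
Q* = √(2DS / (H(1 − d/p))) = √(2 × 37,680 × 164 / (11.6 × 0.4678)).
= √(12,359,040 / 5.4264) ≈ 1509.158.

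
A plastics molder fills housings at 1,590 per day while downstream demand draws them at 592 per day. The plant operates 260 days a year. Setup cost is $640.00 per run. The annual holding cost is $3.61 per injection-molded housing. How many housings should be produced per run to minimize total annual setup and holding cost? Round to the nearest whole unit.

Annual demand D = 592 × 260 = 153,920.
Production build-up factor (1 − d/p) = 1 − 592/1,590 = 0.6277.
Q* = √(2DS / (H(1 − d/p))) = √(2 × 153,920 × 640 / (3.61 × 0.6277)).
= √(197,017,600 / 2.2659) ≈ 9324.643.

Q* ≈ 9,325 housings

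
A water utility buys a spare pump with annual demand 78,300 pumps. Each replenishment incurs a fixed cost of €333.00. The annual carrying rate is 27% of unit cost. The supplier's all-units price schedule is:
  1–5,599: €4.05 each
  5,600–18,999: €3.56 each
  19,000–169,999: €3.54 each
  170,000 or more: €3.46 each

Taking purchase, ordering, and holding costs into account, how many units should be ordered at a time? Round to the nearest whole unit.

Holding cost per unit per year at price C is H = 0.27·C.
Candidates are each tier's EOQ (if it falls in that tier) and each price-break quantity.
Tier 1 (€4.05): EOQ = 6905.7 exceeds tier's upper bound 5599, so this tier is dominated.
EOQ at €3.56 = 7365.7 (feasible in tier 2): TC = 78,300×€3.56 + (78,300/7365.7)×333 + (7365.7/2)×0.27×€3.56 = €285,827.86.
EOQ at €3.54 = 7386.4 < 19000, so use break Q=19000: TC = 78,300×€3.54 + (78,300/19000.0)×333 + (19000.0/2)×0.27×€3.54 = €287,634.41.
EOQ at €3.46 = 7471.3 < 170000, so use break Q=170000: TC = 78,300×€3.46 + (78,300/170000.0)×333 + (170000.0/2)×0.27×€3.46 = €350,478.38.
Lowest total cost is €285,827.86 at Q = 7365.7.

Q* ≈ 7,366 pumps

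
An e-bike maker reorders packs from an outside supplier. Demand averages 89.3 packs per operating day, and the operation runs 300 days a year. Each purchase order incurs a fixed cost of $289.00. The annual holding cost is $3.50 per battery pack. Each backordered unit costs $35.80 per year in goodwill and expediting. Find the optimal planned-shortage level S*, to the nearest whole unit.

Annual demand D = 89.3 × 300 = 26,790.
With planned backorders, Q* = √(2DS/H) · √((H+B)/B).
√(2DS/H) = √(2 × 26,790 × 289 / 3.5) = 2103.373.
√((H+B)/B) = √((3.5+35.8)/35.8) = 1.0477.
Q* ≈ 2203.794.
S* = Q* · H/(H+B) = 2203.794 × 3.5/39.3 ≈ 196.267.

S* ≈ 196 packs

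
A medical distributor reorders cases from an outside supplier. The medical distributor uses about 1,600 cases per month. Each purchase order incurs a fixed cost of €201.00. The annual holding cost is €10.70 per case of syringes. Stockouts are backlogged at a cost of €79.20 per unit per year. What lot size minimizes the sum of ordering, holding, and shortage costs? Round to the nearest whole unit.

Annual demand D = 1,600 × 12 = 19,200.
With planned backorders, Q* = √(2DS/H) · √((H+B)/B).
√(2DS/H) = √(2 × 19,200 × 201 / 10.7) = 849.321.
√((H+B)/B) = √((10.7+79.2)/79.2) = 1.0654.
Q* ≈ 904.876.

Q* ≈ 905 cases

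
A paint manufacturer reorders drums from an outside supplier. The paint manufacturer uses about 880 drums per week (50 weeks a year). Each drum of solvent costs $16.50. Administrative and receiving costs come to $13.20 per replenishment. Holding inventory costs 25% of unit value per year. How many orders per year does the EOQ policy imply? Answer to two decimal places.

Annual demand D = 880 × 50 = 44,000.
Holding cost H = 0.25 × $16.50 = $4.1250 per unit per year.
Q* = √(2DS/H) = √(2 × 44,000 × 13.2 / 4.125) ≈ 530.66.
Orders per year = D / Q* = 44,000 / 530.66 ≈ 82.916.

N ≈ 82.92 orders per year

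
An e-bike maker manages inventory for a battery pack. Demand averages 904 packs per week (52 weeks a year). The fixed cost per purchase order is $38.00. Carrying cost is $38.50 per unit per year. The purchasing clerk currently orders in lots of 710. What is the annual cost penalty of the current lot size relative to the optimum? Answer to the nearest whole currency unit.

Annual demand D = 904 × 52 = 47,008.
EOQ = √(2DS/H) = √(2 × 47,008 × 38 / 38.5) ≈ 304.62.
Cost at Q* = (D/Q*)S + (Q*/2)H = √(2DSH) ≈ $11,727.98.
Cost at Q = 710: (47,008/710)×38 + (710/2)×38.5 = $2,515.92 + $13,667.50 = $16,183.42.
Excess = $16,183.42 − $11,727.98 = $4,455.45.

Extra cost ≈ $4,455 per year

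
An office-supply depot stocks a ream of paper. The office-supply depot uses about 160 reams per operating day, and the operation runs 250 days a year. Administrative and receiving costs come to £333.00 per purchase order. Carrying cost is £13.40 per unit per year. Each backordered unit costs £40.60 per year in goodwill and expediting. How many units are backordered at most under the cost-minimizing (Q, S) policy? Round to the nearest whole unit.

S* ≈ 404 reams

Annual demand D = 160 × 250 = 40,000.
With planned backorders, Q* = √(2DS/H) · √((H+B)/B).
√(2DS/H) = √(2 × 40,000 × 333 / 13.4) = 1409.986.
√((H+B)/B) = √((13.4+40.6)/40.6) = 1.1533.
Q* ≈ 1626.105.
S* = Q* · H/(H+B) = 1626.105 × 13.4/54 ≈ 403.515.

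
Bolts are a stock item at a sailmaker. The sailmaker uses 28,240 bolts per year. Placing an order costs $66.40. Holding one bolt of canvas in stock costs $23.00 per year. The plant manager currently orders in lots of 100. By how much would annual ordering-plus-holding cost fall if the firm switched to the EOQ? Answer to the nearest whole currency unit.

EOQ = √(2DS/H) = √(2 × 28,240 × 66.4 / 23) ≈ 403.80.
Cost at Q* = (D/Q*)S + (Q*/2)H = √(2DSH) ≈ $9,287.42.
Cost at Q = 100: (28,240/100)×66.4 + (100/2)×23 = $18,751.36 + $1,150.00 = $19,901.36.
Excess = $19,901.36 − $9,287.42 = $10,613.94.

Extra cost ≈ $10,614 per year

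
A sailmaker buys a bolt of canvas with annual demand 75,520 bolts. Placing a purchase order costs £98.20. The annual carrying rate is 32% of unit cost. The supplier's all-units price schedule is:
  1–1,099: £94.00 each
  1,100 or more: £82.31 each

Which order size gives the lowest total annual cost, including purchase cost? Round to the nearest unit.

Holding cost per unit per year at price C is H = 0.32·C.
Candidates are each tier's EOQ (if it falls in that tier) and each price-break quantity.
EOQ at £94.00 = 702.2 (feasible in tier 1): TC = 75,520×£94.00 + (75,520/702.2)×98.2 + (702.2/2)×0.32×£94.00 = £7,120,002.27.
EOQ at £82.31 = 750.4 < 1100, so use break Q=1100: TC = 75,520×£82.31 + (75,520/1100.0)×98.2 + (1100.0/2)×0.32×£82.31 = £6,237,279.64.
Lowest total cost is £6,237,279.64 at Q = 1100.0.

Q* ≈ 1,100 bolts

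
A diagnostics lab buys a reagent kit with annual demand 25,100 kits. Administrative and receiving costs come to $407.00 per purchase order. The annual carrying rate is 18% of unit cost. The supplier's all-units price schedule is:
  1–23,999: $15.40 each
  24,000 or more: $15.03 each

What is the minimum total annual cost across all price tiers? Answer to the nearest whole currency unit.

TC* ≈ $394,066

Holding cost per unit per year at price C is H = 0.18·C.
Candidates are each tier's EOQ (if it falls in that tier) and each price-break quantity.
EOQ at $15.40 = 2714.9 (feasible in tier 1): TC = 25,100×$15.40 + (25,100/2714.9)×407 + (2714.9/2)×0.18×$15.40 = $394,065.68.
EOQ at $15.03 = 2748.1 < 24000, so use break Q=24000: TC = 25,100×$15.03 + (25,100/24000.0)×407 + (24000.0/2)×0.18×$15.03 = $410,143.45.
Lowest total cost among the candidates is at Q = 2714.9.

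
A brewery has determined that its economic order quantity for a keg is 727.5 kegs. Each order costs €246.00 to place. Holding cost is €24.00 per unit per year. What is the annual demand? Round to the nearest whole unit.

D ≈ 25,817 kegs per year

The basic EOQ model gives Q* = √(2DS/H); rearrange for the unknown.
From Q* = √(2DS/H): D = Q*²H / (2S) = 727.5² × 24 / (2 × 246) = 25817.378.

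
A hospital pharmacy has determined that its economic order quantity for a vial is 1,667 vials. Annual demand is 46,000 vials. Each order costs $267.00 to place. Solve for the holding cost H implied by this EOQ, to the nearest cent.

H ≈ $8.84

Invert the EOQ relation Q*² = 2DS/H.
From Q* = √(2DS/H): H = 2DS / Q*² = 2 × 46,000 × 267 / 1,667² = 8.8395.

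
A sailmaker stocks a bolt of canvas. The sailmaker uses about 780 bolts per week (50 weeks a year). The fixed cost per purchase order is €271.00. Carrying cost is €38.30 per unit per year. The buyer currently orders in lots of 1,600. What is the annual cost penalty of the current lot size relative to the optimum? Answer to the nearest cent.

Annual demand D = 780 × 50 = 39,000.
EOQ = √(2DS/H) = √(2 × 39,000 × 271 / 38.3) ≈ 742.90.
Cost at Q* = (D/Q*)S + (Q*/2)H = √(2DSH) ≈ €28,453.21.
Cost at Q = 1,600: (39,000/1,600)×271 + (1,600/2)×38.3 = €6,605.62 + €30,640.00 = €37,245.62.
Excess = €37,245.62 − €28,453.21 = €8,792.41.

Extra cost ≈ €8,792.41 per year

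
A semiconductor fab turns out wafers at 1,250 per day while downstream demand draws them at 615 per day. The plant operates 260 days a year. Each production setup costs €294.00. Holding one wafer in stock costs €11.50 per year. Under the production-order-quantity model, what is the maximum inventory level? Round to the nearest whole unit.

I_max ≈ 2,038 wafers

Annual demand D = 615 × 260 = 159,900.
Production build-up factor (1 − d/p) = 1 − 615/1,250 = 0.5080.
Q* = √(2DS / (H(1 − d/p))) = √(2 × 159,900 × 294 / (11.5 × 0.5080)).
= √(94,021,200 / 5.842) ≈ 4011.734.
Maximum inventory = Q*(1 − d/p) = 4011.734 × 0.5080 ≈ 2037.961.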